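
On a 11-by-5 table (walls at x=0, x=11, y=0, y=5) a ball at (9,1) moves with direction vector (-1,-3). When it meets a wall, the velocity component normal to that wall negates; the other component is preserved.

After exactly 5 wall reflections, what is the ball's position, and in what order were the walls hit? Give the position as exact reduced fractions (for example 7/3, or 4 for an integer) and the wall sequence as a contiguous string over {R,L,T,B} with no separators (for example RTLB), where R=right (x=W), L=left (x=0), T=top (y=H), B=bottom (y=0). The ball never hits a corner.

Final position: (2,0)
Wall sequence: BTBTB

1. t=1/3 → B at (26/3,0); v=(-1,3)
2. t=5/3 → T at (7,5); v=(-1,-3)
3. t=5/3 → B at (16/3,0); v=(-1,3)
4. t=5/3 → T at (11/3,5); v=(-1,-3)
5. t=5/3 → B at (2,0); v=(-1,3)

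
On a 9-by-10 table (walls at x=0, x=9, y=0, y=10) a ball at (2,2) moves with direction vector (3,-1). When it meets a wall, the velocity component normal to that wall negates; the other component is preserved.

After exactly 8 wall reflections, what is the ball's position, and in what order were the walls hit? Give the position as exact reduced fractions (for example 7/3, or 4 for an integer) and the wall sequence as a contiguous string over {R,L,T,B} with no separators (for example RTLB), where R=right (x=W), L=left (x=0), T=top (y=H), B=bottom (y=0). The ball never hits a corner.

Final position: (0,14/3)
Wall sequence: BRLRLTRL

1. t=2 → B at (8,0); v=(3,1)
2. t=1/3 → R at (9,1/3); v=(-3,1)
3. t=3 → L at (0,10/3); v=(3,1)
4. t=3 → R at (9,19/3); v=(-3,1)
5. t=3 → L at (0,28/3); v=(3,1)
6. t=2/3 → T at (2,10); v=(3,-1)
7. t=7/3 → R at (9,23/3); v=(-3,-1)
8. t=3 → L at (0,14/3); v=(3,-1)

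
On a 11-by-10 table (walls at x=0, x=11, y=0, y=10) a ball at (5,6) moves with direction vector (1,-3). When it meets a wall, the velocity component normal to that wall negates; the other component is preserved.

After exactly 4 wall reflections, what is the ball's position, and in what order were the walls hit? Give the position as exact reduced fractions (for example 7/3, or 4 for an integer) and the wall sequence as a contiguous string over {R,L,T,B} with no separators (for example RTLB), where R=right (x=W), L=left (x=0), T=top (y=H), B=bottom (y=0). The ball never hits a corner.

Final position: (25/3,0)
Wall sequence: BTRB

1. t=2 → B at (7,0); v=(1,3)
2. t=10/3 → T at (31/3,10); v=(1,-3)
3. t=2/3 → R at (11,8); v=(-1,-3)
4. t=8/3 → B at (25/3,0); v=(-1,3)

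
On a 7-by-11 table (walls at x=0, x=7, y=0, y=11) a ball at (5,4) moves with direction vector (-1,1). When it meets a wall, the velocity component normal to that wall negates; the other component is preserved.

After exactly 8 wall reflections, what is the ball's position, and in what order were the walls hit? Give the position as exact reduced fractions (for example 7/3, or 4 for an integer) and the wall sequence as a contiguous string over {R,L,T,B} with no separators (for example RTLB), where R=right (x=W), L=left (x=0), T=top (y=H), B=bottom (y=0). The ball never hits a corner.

1. t=5 → L at (0,9); v=(1,1)
2. t=2 → T at (2,11); v=(1,-1)
3. t=5 → R at (7,6); v=(-1,-1)
4. t=6 → B at (1,0); v=(-1,1)
5. t=1 → L at (0,1); v=(1,1)
6. t=7 → R at (7,8); v=(-1,1)
7. t=3 → T at (4,11); v=(-1,-1)
8. t=4 → L at (0,7); v=(1,-1)

Final position: (0,7)
Wall sequence: LTRBLRTL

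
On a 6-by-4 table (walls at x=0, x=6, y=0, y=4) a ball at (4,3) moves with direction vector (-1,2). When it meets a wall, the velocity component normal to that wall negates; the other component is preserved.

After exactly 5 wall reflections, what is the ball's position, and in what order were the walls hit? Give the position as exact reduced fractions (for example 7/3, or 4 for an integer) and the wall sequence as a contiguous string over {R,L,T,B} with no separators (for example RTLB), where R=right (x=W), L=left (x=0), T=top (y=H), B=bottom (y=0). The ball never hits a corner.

Final position: (5/2,0)
Wall sequence: TBLTB

1. t=1/2 → T at (7/2,4); v=(-1,-2)
2. t=2 → B at (3/2,0); v=(-1,2)
3. t=3/2 → L at (0,3); v=(1,2)
4. t=1/2 → T at (1/2,4); v=(1,-2)
5. t=2 → B at (5/2,0); v=(1,2)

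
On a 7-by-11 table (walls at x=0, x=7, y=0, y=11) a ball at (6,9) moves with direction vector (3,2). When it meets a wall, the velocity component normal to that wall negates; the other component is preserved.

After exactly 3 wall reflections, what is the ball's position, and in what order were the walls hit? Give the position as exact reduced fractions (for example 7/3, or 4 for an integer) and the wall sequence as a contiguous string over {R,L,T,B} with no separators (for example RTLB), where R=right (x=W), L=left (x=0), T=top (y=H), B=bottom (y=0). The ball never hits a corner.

1. t=1/3 → R at (7,29/3); v=(-3,2)
2. t=2/3 → T at (5,11); v=(-3,-2)
3. t=5/3 → L at (0,23/3); v=(3,-2)

Final position: (0,23/3)
Wall sequence: RTL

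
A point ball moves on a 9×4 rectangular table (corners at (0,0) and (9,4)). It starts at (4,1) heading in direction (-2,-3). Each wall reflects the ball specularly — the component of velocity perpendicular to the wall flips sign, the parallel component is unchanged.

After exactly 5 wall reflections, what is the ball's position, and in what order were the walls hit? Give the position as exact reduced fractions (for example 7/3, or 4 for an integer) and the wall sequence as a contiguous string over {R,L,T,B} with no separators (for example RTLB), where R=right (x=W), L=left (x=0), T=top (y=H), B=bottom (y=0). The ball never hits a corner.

Final position: (14/3,4)
Wall sequence: BTLBT

1. t=1/3 → B at (10/3,0); v=(-2,3)
2. t=4/3 → T at (2/3,4); v=(-2,-3)
3. t=1/3 → L at (0,3); v=(2,-3)
4. t=1 → B at (2,0); v=(2,3)
5. t=4/3 → T at (14/3,4); v=(2,-3)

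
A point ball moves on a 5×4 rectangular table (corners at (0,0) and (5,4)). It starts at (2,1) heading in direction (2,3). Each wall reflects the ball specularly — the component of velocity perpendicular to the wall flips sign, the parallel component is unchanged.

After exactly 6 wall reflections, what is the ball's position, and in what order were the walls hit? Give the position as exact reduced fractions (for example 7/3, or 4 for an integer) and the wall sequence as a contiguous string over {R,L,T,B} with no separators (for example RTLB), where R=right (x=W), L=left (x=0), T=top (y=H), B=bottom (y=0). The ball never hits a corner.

1. t=1 → T at (4,4); v=(2,-3)
2. t=1/2 → R at (5,5/2); v=(-2,-3)
3. t=5/6 → B at (10/3,0); v=(-2,3)
4. t=4/3 → T at (2/3,4); v=(-2,-3)
5. t=1/3 → L at (0,3); v=(2,-3)
6. t=1 → B at (2,0); v=(2,3)

Final position: (2,0)
Wall sequence: TRBTLB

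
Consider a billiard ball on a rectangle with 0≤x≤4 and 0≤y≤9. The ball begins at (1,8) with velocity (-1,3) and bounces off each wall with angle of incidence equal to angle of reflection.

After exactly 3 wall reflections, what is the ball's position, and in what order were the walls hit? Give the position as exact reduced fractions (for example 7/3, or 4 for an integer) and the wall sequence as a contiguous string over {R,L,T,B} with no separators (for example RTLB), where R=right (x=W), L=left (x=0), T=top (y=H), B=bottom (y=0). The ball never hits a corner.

1. t=1/3 → T at (2/3,9); v=(-1,-3)
2. t=2/3 → L at (0,7); v=(1,-3)
3. t=7/3 → B at (7/3,0); v=(1,3)

Final position: (7/3,0)
Wall sequence: TLB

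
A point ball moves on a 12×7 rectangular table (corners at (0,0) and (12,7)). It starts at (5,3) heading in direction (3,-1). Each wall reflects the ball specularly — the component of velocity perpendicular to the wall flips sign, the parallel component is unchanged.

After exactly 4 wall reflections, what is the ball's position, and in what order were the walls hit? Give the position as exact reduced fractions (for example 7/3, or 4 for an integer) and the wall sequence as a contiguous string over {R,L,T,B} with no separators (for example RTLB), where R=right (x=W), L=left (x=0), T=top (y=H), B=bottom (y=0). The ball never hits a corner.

Final position: (11,7)
Wall sequence: RBLT

1. t=7/3 → R at (12,2/3); v=(-3,-1)
2. t=2/3 → B at (10,0); v=(-3,1)
3. t=10/3 → L at (0,10/3); v=(3,1)
4. t=11/3 → T at (11,7); v=(3,-1)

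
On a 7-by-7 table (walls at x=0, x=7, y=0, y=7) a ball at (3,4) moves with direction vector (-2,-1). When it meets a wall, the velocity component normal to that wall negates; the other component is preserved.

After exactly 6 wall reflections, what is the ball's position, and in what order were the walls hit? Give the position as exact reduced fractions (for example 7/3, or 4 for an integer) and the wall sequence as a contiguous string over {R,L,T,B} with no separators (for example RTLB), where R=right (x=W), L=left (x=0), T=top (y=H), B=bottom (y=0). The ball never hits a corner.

1. t=3/2 → L at (0,5/2); v=(2,-1)
2. t=5/2 → B at (5,0); v=(2,1)
3. t=1 → R at (7,1); v=(-2,1)
4. t=7/2 → L at (0,9/2); v=(2,1)
5. t=5/2 → T at (5,7); v=(2,-1)
6. t=1 → R at (7,6); v=(-2,-1)

Final position: (7,6)
Wall sequence: LBRLTR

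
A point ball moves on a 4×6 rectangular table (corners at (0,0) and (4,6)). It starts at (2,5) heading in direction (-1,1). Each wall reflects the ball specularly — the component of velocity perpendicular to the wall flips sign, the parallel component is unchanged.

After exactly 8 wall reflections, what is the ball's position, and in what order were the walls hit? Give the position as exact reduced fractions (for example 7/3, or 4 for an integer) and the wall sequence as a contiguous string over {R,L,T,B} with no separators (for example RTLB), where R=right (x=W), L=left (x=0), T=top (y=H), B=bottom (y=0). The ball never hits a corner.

1. t=1 → T at (1,6); v=(-1,-1)
2. t=1 → L at (0,5); v=(1,-1)
3. t=4 → R at (4,1); v=(-1,-1)
4. t=1 → B at (3,0); v=(-1,1)
5. t=3 → L at (0,3); v=(1,1)
6. t=3 → T at (3,6); v=(1,-1)
7. t=1 → R at (4,5); v=(-1,-1)
8. t=4 → L at (0,1); v=(1,-1)

Final position: (0,1)
Wall sequence: TLRBLTRL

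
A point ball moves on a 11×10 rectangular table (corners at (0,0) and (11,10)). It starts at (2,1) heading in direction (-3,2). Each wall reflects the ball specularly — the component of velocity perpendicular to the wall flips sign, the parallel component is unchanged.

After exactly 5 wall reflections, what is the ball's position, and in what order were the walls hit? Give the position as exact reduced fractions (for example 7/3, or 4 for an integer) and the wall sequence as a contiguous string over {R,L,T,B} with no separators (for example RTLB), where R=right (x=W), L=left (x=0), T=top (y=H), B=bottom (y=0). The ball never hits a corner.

Final position: (9/2,0)
Wall sequence: LRTLB

1. t=2/3 → L at (0,7/3); v=(3,2)
2. t=11/3 → R at (11,29/3); v=(-3,2)
3. t=1/6 → T at (21/2,10); v=(-3,-2)
4. t=7/2 → L at (0,3); v=(3,-2)
5. t=3/2 → B at (9/2,0); v=(3,2)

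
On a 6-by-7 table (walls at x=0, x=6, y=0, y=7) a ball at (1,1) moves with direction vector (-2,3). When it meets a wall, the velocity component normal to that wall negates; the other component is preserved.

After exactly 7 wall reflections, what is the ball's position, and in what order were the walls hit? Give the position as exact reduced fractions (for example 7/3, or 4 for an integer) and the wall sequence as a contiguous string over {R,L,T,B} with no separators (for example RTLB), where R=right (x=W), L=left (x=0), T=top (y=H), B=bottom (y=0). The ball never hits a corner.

1. t=1/2 → L at (0,5/2); v=(2,3)
2. t=3/2 → T at (3,7); v=(2,-3)
3. t=3/2 → R at (6,5/2); v=(-2,-3)
4. t=5/6 → B at (13/3,0); v=(-2,3)
5. t=13/6 → L at (0,13/2); v=(2,3)
6. t=1/6 → T at (1/3,7); v=(2,-3)
7. t=7/3 → B at (5,0); v=(2,3)

Final position: (5,0)
Wall sequence: LTRBLTB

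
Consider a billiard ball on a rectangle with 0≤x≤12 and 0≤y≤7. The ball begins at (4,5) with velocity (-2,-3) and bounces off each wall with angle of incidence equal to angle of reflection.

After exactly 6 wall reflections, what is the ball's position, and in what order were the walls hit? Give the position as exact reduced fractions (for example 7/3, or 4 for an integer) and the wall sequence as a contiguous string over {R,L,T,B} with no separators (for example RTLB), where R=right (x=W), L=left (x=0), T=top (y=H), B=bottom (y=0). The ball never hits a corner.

Final position: (32/3,7)
Wall sequence: BLTBRT

1. t=5/3 → B at (2/3,0); v=(-2,3)
2. t=1/3 → L at (0,1); v=(2,3)
3. t=2 → T at (4,7); v=(2,-3)
4. t=7/3 → B at (26/3,0); v=(2,3)
5. t=5/3 → R at (12,5); v=(-2,3)
6. t=2/3 → T at (32/3,7); v=(-2,-3)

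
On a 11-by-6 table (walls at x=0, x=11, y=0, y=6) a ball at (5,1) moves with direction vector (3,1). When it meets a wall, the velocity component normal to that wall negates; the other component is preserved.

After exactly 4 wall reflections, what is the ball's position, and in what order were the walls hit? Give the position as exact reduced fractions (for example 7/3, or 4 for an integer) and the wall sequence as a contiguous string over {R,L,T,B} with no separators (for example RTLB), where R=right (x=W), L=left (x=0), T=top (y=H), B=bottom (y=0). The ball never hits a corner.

Final position: (11,5/3)
Wall sequence: RTLR

1. t=2 → R at (11,3); v=(-3,1)
2. t=3 → T at (2,6); v=(-3,-1)
3. t=2/3 → L at (0,16/3); v=(3,-1)
4. t=11/3 → R at (11,5/3); v=(-3,-1)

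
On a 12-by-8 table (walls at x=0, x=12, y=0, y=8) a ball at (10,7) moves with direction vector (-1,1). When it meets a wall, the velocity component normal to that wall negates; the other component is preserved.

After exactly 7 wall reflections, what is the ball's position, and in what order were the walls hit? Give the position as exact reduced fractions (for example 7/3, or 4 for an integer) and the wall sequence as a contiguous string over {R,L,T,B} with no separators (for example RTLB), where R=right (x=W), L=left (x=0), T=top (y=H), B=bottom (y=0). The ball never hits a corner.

Final position: (1,8)
Wall sequence: TBLTRBT

1. t=1 → T at (9,8); v=(-1,-1)
2. t=8 → B at (1,0); v=(-1,1)
3. t=1 → L at (0,1); v=(1,1)
4. t=7 → T at (7,8); v=(1,-1)
5. t=5 → R at (12,3); v=(-1,-1)
6. t=3 → B at (9,0); v=(-1,1)
7. t=8 → T at (1,8); v=(-1,-1)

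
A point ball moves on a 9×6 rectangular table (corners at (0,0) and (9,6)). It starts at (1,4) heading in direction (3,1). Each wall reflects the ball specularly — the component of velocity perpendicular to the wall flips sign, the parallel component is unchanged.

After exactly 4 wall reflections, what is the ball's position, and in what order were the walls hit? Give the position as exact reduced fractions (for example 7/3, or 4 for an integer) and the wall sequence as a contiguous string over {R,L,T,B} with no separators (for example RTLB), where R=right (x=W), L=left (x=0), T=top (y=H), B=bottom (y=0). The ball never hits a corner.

Final position: (7,0)
Wall sequence: TRLB

1. t=2 → T at (7,6); v=(3,-1)
2. t=2/3 → R at (9,16/3); v=(-3,-1)
3. t=3 → L at (0,7/3); v=(3,-1)
4. t=7/3 → B at (7,0); v=(3,1)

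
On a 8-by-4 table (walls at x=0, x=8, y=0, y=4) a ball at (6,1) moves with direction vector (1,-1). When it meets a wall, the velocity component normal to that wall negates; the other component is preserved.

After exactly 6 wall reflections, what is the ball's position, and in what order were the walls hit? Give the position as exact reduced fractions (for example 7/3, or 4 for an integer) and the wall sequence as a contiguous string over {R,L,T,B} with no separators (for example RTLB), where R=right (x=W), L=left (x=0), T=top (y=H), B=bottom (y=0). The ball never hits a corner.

1. t=1 → B at (7,0); v=(1,1)
2. t=1 → R at (8,1); v=(-1,1)
3. t=3 → T at (5,4); v=(-1,-1)
4. t=4 → B at (1,0); v=(-1,1)
5. t=1 → L at (0,1); v=(1,1)
6. t=3 → T at (3,4); v=(1,-1)

Final position: (3,4)
Wall sequence: BRTBLT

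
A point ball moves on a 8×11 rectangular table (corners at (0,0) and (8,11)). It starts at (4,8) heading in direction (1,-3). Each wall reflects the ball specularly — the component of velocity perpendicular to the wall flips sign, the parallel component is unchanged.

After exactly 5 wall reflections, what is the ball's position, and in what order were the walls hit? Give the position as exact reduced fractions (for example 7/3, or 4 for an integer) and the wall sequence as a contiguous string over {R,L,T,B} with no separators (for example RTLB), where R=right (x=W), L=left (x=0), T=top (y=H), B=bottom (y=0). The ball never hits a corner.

1. t=8/3 → B at (20/3,0); v=(1,3)
2. t=4/3 → R at (8,4); v=(-1,3)
3. t=7/3 → T at (17/3,11); v=(-1,-3)
4. t=11/3 → B at (2,0); v=(-1,3)
5. t=2 → L at (0,6); v=(1,3)

Final position: (0,6)
Wall sequence: BRTBL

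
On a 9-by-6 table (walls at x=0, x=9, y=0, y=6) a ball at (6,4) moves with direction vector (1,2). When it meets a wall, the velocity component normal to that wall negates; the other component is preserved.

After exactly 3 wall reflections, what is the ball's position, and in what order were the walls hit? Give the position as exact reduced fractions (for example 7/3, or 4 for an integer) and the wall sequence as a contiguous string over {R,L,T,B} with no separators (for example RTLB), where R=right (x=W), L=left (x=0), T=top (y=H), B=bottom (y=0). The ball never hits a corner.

1. t=1 → T at (7,6); v=(1,-2)
2. t=2 → R at (9,2); v=(-1,-2)
3. t=1 → B at (8,0); v=(-1,2)

Final position: (8,0)
Wall sequence: TRB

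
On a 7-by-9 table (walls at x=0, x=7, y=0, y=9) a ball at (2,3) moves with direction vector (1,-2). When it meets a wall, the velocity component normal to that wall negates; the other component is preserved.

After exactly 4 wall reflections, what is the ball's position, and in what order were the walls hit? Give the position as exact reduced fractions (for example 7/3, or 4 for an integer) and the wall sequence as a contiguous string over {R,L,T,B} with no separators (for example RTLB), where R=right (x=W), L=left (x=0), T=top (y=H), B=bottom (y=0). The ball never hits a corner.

Final position: (3/2,0)
Wall sequence: BRTB

1. t=3/2 → B at (7/2,0); v=(1,2)
2. t=7/2 → R at (7,7); v=(-1,2)
3. t=1 → T at (6,9); v=(-1,-2)
4. t=9/2 → B at (3/2,0); v=(-1,2)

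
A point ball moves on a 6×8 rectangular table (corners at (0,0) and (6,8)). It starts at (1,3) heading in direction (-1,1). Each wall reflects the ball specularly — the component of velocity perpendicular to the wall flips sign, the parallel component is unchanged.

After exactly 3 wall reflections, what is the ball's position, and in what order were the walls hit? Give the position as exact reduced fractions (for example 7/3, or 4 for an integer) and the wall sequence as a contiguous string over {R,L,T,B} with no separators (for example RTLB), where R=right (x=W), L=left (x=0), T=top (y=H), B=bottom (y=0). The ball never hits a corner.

Final position: (6,6)
Wall sequence: LTR

1. t=1 → L at (0,4); v=(1,1)
2. t=4 → T at (4,8); v=(1,-1)
3. t=2 → R at (6,6); v=(-1,-1)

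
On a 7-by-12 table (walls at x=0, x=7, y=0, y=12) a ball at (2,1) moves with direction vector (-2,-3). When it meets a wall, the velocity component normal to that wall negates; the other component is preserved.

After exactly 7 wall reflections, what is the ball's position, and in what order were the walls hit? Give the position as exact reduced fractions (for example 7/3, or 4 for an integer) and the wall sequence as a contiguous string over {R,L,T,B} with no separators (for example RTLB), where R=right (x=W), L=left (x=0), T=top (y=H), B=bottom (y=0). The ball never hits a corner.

Final position: (7,19/2)
Wall sequence: BLTRLBR

1. t=1/3 → B at (4/3,0); v=(-2,3)
2. t=2/3 → L at (0,2); v=(2,3)
3. t=10/3 → T at (20/3,12); v=(2,-3)
4. t=1/6 → R at (7,23/2); v=(-2,-3)
5. t=7/2 → L at (0,1); v=(2,-3)
6. t=1/3 → B at (2/3,0); v=(2,3)
7. t=19/6 → R at (7,19/2); v=(-2,3)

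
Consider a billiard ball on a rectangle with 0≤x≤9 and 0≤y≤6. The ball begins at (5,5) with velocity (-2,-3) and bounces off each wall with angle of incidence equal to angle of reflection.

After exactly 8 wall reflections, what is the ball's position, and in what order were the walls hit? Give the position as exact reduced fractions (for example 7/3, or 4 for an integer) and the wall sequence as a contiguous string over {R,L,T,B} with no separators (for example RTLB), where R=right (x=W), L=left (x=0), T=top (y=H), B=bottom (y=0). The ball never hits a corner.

1. t=5/3 → B at (5/3,0); v=(-2,3)
2. t=5/6 → L at (0,5/2); v=(2,3)
3. t=7/6 → T at (7/3,6); v=(2,-3)
4. t=2 → B at (19/3,0); v=(2,3)
5. t=4/3 → R at (9,4); v=(-2,3)
6. t=2/3 → T at (23/3,6); v=(-2,-3)
7. t=2 → B at (11/3,0); v=(-2,3)
8. t=11/6 → L at (0,11/2); v=(2,3)

Final position: (0,11/2)
Wall sequence: BLTBRTBL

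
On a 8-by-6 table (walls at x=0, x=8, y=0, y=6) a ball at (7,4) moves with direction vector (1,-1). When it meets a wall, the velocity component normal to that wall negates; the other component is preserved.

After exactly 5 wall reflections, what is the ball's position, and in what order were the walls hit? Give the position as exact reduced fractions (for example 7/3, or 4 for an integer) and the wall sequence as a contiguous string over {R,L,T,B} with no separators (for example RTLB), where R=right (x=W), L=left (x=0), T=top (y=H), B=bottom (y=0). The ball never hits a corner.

1. t=1 → R at (8,3); v=(-1,-1)
2. t=3 → B at (5,0); v=(-1,1)
3. t=5 → L at (0,5); v=(1,1)
4. t=1 → T at (1,6); v=(1,-1)
5. t=6 → B at (7,0); v=(1,1)

Final position: (7,0)
Wall sequence: RBLTB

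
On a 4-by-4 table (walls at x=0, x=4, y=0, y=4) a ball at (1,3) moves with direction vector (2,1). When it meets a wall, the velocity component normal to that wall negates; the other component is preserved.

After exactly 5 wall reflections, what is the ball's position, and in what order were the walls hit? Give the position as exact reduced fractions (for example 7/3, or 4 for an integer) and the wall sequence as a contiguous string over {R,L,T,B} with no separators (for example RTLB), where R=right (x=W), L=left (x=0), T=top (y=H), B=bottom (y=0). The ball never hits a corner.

1. t=1 → T at (3,4); v=(2,-1)
2. t=1/2 → R at (4,7/2); v=(-2,-1)
3. t=2 → L at (0,3/2); v=(2,-1)
4. t=3/2 → B at (3,0); v=(2,1)
5. t=1/2 → R at (4,1/2); v=(-2,1)

Final position: (4,1/2)
Wall sequence: TRLBR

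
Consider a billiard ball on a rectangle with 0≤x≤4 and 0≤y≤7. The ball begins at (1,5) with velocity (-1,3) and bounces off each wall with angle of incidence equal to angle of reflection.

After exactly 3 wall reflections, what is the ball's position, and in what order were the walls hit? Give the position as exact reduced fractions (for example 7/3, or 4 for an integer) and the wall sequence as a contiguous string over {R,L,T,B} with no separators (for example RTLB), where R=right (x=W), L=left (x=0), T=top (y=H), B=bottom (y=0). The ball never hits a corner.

1. t=2/3 → T at (1/3,7); v=(-1,-3)
2. t=1/3 → L at (0,6); v=(1,-3)
3. t=2 → B at (2,0); v=(1,3)

Final position: (2,0)
Wall sequence: TLB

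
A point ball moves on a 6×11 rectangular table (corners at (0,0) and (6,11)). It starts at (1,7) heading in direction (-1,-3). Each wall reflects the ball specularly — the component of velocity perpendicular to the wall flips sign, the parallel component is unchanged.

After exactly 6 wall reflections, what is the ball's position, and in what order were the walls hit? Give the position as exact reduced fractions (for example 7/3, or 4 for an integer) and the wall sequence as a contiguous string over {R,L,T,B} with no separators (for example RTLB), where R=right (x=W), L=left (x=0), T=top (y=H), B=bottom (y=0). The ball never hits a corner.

1. t=1 → L at (0,4); v=(1,-3)
2. t=4/3 → B at (4/3,0); v=(1,3)
3. t=11/3 → T at (5,11); v=(1,-3)
4. t=1 → R at (6,8); v=(-1,-3)
5. t=8/3 → B at (10/3,0); v=(-1,3)
6. t=10/3 → L at (0,10); v=(1,3)

Final position: (0,10)
Wall sequence: LBTRBL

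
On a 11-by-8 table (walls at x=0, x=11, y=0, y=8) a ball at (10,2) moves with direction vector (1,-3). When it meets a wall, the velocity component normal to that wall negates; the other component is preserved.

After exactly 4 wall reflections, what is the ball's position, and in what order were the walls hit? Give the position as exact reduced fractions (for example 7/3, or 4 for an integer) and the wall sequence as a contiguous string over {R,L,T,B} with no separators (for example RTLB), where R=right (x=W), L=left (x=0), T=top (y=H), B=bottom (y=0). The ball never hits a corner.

Final position: (6,0)
Wall sequence: BRTB

1. t=2/3 → B at (32/3,0); v=(1,3)
2. t=1/3 → R at (11,1); v=(-1,3)
3. t=7/3 → T at (26/3,8); v=(-1,-3)
4. t=8/3 → B at (6,0); v=(-1,3)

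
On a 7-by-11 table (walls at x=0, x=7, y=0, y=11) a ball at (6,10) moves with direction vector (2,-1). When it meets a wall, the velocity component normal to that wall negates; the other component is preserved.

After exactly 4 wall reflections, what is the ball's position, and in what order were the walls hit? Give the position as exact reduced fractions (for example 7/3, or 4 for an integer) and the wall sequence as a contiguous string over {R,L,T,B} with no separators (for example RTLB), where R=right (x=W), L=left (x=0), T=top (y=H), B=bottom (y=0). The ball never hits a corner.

1. t=1/2 → R at (7,19/2); v=(-2,-1)
2. t=7/2 → L at (0,6); v=(2,-1)
3. t=7/2 → R at (7,5/2); v=(-2,-1)
4. t=5/2 → B at (2,0); v=(-2,1)

Final position: (2,0)
Wall sequence: RLRB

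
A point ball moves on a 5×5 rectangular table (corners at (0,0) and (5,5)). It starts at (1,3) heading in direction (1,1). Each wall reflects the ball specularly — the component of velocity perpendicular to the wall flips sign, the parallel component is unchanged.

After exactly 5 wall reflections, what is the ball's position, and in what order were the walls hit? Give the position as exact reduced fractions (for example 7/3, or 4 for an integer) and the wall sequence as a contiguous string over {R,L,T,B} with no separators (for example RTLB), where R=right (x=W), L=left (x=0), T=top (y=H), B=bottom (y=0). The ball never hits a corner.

Final position: (3,5)
Wall sequence: TRBLT

1. t=2 → T at (3,5); v=(1,-1)
2. t=2 → R at (5,3); v=(-1,-1)
3. t=3 → B at (2,0); v=(-1,1)
4. t=2 → L at (0,2); v=(1,1)
5. t=3 → T at (3,5); v=(1,-1)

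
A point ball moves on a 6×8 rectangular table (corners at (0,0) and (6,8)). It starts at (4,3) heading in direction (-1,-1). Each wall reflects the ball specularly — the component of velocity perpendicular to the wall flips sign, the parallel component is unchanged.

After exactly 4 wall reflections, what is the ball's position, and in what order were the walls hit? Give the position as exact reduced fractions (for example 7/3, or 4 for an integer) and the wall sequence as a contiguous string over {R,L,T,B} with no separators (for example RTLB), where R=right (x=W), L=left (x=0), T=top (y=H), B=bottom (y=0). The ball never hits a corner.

Final position: (5,8)
Wall sequence: BLRT

1. t=3 → B at (1,0); v=(-1,1)
2. t=1 → L at (0,1); v=(1,1)
3. t=6 → R at (6,7); v=(-1,1)
4. t=1 → T at (5,8); v=(-1,-1)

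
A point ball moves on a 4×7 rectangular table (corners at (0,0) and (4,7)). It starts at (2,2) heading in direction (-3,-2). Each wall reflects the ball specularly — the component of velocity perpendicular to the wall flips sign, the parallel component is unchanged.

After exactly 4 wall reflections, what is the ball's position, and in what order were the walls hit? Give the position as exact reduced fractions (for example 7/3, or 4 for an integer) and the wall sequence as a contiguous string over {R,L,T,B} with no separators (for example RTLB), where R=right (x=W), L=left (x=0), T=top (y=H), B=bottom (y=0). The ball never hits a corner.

1. t=2/3 → L at (0,2/3); v=(3,-2)
2. t=1/3 → B at (1,0); v=(3,2)
3. t=1 → R at (4,2); v=(-3,2)
4. t=4/3 → L at (0,14/3); v=(3,2)

Final position: (0,14/3)
Wall sequence: LBRL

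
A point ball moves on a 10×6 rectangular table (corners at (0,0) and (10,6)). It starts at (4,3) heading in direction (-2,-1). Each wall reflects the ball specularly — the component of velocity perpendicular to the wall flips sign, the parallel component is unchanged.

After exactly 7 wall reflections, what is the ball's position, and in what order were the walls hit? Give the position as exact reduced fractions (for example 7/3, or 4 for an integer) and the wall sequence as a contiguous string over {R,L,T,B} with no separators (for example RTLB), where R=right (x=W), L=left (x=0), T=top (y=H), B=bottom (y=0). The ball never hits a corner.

Final position: (10,2)
Wall sequence: LBRTLBR

1. t=2 → L at (0,1); v=(2,-1)
2. t=1 → B at (2,0); v=(2,1)
3. t=4 → R at (10,4); v=(-2,1)
4. t=2 → T at (6,6); v=(-2,-1)
5. t=3 → L at (0,3); v=(2,-1)
6. t=3 → B at (6,0); v=(2,1)
7. t=2 → R at (10,2); v=(-2,1)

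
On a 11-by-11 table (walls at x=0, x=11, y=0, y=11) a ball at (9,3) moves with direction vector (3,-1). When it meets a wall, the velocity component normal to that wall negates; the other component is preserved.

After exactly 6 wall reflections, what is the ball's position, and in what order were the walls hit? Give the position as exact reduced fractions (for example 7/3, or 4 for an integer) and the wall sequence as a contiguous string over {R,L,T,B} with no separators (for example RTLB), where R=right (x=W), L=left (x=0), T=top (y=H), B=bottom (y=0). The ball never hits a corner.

1. t=2/3 → R at (11,7/3); v=(-3,-1)
2. t=7/3 → B at (4,0); v=(-3,1)
3. t=4/3 → L at (0,4/3); v=(3,1)
4. t=11/3 → R at (11,5); v=(-3,1)
5. t=11/3 → L at (0,26/3); v=(3,1)
6. t=7/3 → T at (7,11); v=(3,-1)

Final position: (7,11)
Wall sequence: RBLRLT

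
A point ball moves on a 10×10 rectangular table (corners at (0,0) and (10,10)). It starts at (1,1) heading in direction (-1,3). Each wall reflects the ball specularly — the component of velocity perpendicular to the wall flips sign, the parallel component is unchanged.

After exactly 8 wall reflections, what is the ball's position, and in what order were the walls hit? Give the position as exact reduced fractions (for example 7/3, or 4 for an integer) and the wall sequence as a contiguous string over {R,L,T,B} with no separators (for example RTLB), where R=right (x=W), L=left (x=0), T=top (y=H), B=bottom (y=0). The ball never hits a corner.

Final position: (4/3,0)
Wall sequence: LTBTRBTB

1. t=1 → L at (0,4); v=(1,3)
2. t=2 → T at (2,10); v=(1,-3)
3. t=10/3 → B at (16/3,0); v=(1,3)
4. t=10/3 → T at (26/3,10); v=(1,-3)
5. t=4/3 → R at (10,6); v=(-1,-3)
6. t=2 → B at (8,0); v=(-1,3)
7. t=10/3 → T at (14/3,10); v=(-1,-3)
8. t=10/3 → B at (4/3,0); v=(-1,3)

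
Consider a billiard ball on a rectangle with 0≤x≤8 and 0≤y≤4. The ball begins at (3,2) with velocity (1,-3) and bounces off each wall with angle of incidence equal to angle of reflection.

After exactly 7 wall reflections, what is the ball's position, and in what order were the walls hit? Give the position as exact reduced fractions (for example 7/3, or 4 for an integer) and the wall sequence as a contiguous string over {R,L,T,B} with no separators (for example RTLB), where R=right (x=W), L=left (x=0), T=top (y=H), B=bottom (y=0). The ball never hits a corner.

Final position: (17/3,4)
Wall sequence: BTBTRBT

1. t=2/3 → B at (11/3,0); v=(1,3)
2. t=4/3 → T at (5,4); v=(1,-3)
3. t=4/3 → B at (19/3,0); v=(1,3)
4. t=4/3 → T at (23/3,4); v=(1,-3)
5. t=1/3 → R at (8,3); v=(-1,-3)
6. t=1 → B at (7,0); v=(-1,3)
7. t=4/3 → T at (17/3,4); v=(-1,-3)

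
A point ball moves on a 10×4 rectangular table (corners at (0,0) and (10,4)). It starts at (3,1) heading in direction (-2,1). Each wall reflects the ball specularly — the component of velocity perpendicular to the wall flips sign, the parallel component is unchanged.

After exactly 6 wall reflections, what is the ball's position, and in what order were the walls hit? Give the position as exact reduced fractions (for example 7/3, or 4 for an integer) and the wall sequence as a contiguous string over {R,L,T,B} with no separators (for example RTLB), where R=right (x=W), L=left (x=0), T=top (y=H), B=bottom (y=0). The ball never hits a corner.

1. t=3/2 → L at (0,5/2); v=(2,1)
2. t=3/2 → T at (3,4); v=(2,-1)
3. t=7/2 → R at (10,1/2); v=(-2,-1)
4. t=1/2 → B at (9,0); v=(-2,1)
5. t=4 → T at (1,4); v=(-2,-1)
6. t=1/2 → L at (0,7/2); v=(2,-1)

Final position: (0,7/2)
Wall sequence: LTRBTL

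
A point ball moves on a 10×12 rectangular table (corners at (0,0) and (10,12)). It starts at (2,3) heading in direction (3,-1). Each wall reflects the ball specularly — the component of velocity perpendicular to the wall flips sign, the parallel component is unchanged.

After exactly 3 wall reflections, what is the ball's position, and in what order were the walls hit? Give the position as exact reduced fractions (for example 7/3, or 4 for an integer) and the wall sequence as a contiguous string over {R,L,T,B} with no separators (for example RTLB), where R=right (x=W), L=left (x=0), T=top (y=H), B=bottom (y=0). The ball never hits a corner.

1. t=8/3 → R at (10,1/3); v=(-3,-1)
2. t=1/3 → B at (9,0); v=(-3,1)
3. t=3 → L at (0,3); v=(3,1)

Final position: (0,3)
Wall sequence: RBL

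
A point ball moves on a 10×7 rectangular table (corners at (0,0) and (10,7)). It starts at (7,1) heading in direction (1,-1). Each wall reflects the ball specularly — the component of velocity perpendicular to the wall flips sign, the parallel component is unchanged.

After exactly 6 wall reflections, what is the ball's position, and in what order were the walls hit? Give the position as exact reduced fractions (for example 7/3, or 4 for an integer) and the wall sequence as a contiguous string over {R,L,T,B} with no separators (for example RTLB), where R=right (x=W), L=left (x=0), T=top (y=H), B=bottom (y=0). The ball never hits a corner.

Final position: (9,7)
Wall sequence: BRTLBT

1. t=1 → B at (8,0); v=(1,1)
2. t=2 → R at (10,2); v=(-1,1)
3. t=5 → T at (5,7); v=(-1,-1)
4. t=5 → L at (0,2); v=(1,-1)
5. t=2 → B at (2,0); v=(1,1)
6. t=7 → T at (9,7); v=(1,-1)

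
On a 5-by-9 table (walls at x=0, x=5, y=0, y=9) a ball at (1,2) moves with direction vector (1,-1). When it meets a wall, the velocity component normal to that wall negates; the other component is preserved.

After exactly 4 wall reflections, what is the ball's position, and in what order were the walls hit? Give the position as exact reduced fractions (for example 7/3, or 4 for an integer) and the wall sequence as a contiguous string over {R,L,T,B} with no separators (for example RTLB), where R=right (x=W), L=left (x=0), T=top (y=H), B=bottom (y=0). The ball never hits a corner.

Final position: (2,9)
Wall sequence: BRLT

1. t=2 → B at (3,0); v=(1,1)
2. t=2 → R at (5,2); v=(-1,1)
3. t=5 → L at (0,7); v=(1,1)
4. t=2 → T at (2,9); v=(1,-1)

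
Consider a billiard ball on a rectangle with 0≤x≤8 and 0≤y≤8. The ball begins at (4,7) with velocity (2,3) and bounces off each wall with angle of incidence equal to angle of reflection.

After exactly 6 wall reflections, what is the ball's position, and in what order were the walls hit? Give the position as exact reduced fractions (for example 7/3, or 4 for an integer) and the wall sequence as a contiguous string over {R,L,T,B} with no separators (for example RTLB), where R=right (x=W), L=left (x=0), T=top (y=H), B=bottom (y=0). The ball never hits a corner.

1. t=1/3 → T at (14/3,8); v=(2,-3)
2. t=5/3 → R at (8,3); v=(-2,-3)
3. t=1 → B at (6,0); v=(-2,3)
4. t=8/3 → T at (2/3,8); v=(-2,-3)
5. t=1/3 → L at (0,7); v=(2,-3)
6. t=7/3 → B at (14/3,0); v=(2,3)

Final position: (14/3,0)
Wall sequence: TRBTLB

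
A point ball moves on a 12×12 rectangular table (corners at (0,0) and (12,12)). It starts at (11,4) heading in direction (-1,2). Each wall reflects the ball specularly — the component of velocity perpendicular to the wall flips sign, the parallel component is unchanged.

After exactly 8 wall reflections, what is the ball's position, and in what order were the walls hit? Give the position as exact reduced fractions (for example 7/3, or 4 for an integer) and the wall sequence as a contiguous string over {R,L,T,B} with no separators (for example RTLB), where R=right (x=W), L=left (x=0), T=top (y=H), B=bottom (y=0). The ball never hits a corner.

Final position: (1,0)
Wall sequence: TBLTBRTB

1. t=4 → T at (7,12); v=(-1,-2)
2. t=6 → B at (1,0); v=(-1,2)
3. t=1 → L at (0,2); v=(1,2)
4. t=5 → T at (5,12); v=(1,-2)
5. t=6 → B at (11,0); v=(1,2)
6. t=1 → R at (12,2); v=(-1,2)
7. t=5 → T at (7,12); v=(-1,-2)
8. t=6 → B at (1,0); v=(-1,2)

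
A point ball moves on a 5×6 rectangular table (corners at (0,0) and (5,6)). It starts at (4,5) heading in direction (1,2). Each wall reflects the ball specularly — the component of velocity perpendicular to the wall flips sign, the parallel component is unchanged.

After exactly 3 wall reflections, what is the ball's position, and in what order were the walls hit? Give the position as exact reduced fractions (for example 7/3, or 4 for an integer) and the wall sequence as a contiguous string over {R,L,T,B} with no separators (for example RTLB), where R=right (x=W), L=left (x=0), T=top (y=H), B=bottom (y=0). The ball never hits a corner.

1. t=1/2 → T at (9/2,6); v=(1,-2)
2. t=1/2 → R at (5,5); v=(-1,-2)
3. t=5/2 → B at (5/2,0); v=(-1,2)

Final position: (5/2,0)
Wall sequence: TRB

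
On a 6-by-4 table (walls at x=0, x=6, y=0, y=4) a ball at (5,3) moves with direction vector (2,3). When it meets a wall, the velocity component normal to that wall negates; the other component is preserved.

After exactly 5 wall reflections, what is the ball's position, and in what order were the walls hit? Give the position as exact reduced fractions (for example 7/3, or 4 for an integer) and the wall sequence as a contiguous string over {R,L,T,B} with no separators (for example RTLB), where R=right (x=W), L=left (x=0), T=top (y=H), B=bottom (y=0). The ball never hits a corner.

Final position: (0,5/2)
Wall sequence: TRBTL

1. t=1/3 → T at (17/3,4); v=(2,-3)
2. t=1/6 → R at (6,7/2); v=(-2,-3)
3. t=7/6 → B at (11/3,0); v=(-2,3)
4. t=4/3 → T at (1,4); v=(-2,-3)
5. t=1/2 → L at (0,5/2); v=(2,-3)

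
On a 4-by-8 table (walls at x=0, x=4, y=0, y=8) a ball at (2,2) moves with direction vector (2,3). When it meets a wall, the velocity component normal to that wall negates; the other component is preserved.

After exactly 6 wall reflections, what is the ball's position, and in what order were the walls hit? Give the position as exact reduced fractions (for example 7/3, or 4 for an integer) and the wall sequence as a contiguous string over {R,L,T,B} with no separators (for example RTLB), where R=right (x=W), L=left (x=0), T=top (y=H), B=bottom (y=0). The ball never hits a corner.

Final position: (0,7)
Wall sequence: RTLBRL

1. t=1 → R at (4,5); v=(-2,3)
2. t=1 → T at (2,8); v=(-2,-3)
3. t=1 → L at (0,5); v=(2,-3)
4. t=5/3 → B at (10/3,0); v=(2,3)
5. t=1/3 → R at (4,1); v=(-2,3)
6. t=2 → L at (0,7); v=(2,3)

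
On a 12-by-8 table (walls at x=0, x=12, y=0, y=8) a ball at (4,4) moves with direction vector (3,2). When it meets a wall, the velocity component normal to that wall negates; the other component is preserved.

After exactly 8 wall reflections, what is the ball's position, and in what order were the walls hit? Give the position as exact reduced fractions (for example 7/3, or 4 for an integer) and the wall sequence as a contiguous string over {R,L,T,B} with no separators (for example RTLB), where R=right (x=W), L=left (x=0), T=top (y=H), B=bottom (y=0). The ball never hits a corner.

1. t=2 → T at (10,8); v=(3,-2)
2. t=2/3 → R at (12,20/3); v=(-3,-2)
3. t=10/3 → B at (2,0); v=(-3,2)
4. t=2/3 → L at (0,4/3); v=(3,2)
5. t=10/3 → T at (10,8); v=(3,-2)
6. t=2/3 → R at (12,20/3); v=(-3,-2)
7. t=10/3 → B at (2,0); v=(-3,2)
8. t=2/3 → L at (0,4/3); v=(3,2)

Final position: (0,4/3)
Wall sequence: TRBLTRBL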